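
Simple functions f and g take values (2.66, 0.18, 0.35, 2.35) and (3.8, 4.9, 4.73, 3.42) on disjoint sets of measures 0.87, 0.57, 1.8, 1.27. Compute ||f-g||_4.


Step 1: Compute differences f_i - g_i:
  2.66 - 3.8 = -1.14
  0.18 - 4.9 = -4.72
  0.35 - 4.73 = -4.38
  2.35 - 3.42 = -1.07
Step 2: Compute |diff|^4 * measure for each set:
  |-1.14|^4 * 0.87 = 1.68896 * 0.87 = 1.469395
  |-4.72|^4 * 0.57 = 496.327107 * 0.57 = 282.906451
  |-4.38|^4 * 1.8 = 368.041203 * 1.8 = 662.474166
  |-1.07|^4 * 1.27 = 1.310796 * 1.27 = 1.664711
Step 3: Sum = 948.514723
Step 4: ||f-g||_4 = (948.514723)^(1/4) = 5.549592


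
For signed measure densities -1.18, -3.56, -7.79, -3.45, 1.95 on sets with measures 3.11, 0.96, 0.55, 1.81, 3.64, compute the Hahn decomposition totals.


Step 1: Compute signed measure on each set:
  Set 1: -1.18 * 3.11 = -3.6698
  Set 2: -3.56 * 0.96 = -3.4176
  Set 3: -7.79 * 0.55 = -4.2845
  Set 4: -3.45 * 1.81 = -6.2445
  Set 5: 1.95 * 3.64 = 7.098
Step 2: Total signed measure = (-3.6698) + (-3.4176) + (-4.2845) + (-6.2445) + (7.098)
     = -10.5184
Step 3: Positive part mu+(X) = sum of positive contributions = 7.098
Step 4: Negative part mu-(X) = |sum of negative contributions| = 17.6164


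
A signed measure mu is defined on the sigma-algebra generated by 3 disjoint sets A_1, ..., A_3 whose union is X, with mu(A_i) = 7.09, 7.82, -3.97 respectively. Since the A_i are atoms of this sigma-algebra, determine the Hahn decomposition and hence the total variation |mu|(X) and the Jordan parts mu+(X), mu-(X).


Step 1: Every measurable set is a union of atoms (the cells / points), so a Hahn decomposition is
  obtained by grouping atoms by sign: P = union of atoms with mu > 0, N = union of the remaining atoms.
  Atoms in P (indices): 1, 2;  atoms in N (indices): 3
  Positive values: 7.09, 7.82
  Negative values: -3.97
Step 2: mu+(X) = mu(P) = sum of positive atom values = 14.91
Step 3: mu-(X) = -mu(N) = sum of |negative atom values| = 3.97
Step 4: |mu|(X) = mu+(X) + mu-(X) = 14.91 + 3.97 = 18.88


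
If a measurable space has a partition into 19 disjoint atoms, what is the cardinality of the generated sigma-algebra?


Each element of the sigma-algebra is a union of some subset of the 19 atoms.
The number of such subsets is 2^19 = 524288.


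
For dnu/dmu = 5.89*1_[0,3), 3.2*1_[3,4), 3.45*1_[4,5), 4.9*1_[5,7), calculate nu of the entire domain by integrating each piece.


Integrate each piece of the Radon-Nikodym derivative:
Step 1: integral_0^3 5.89 dx = 5.89*(3-0) = 5.89*3 = 17.67
Step 2: integral_3^4 3.2 dx = 3.2*(4-3) = 3.2*1 = 3.2
Step 3: integral_4^5 3.45 dx = 3.45*(5-4) = 3.45*1 = 3.45
Step 4: integral_5^7 4.9 dx = 4.9*(7-5) = 4.9*2 = 9.8
Total: 17.67 + 3.2 + 3.45 + 9.8 = 34.12


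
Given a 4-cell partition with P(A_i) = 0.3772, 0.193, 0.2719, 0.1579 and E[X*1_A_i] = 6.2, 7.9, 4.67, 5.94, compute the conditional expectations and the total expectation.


For each cell A_i: E[X|A_i] = E[X*1_A_i] / P(A_i)
Step 1: E[X|A_1] = 6.2 / 0.3772 = 16.436903
Step 2: E[X|A_2] = 7.9 / 0.193 = 40.932642
Step 3: E[X|A_3] = 4.67 / 0.2719 = 17.175432
Step 4: E[X|A_4] = 5.94 / 0.1579 = 37.618746
Verification: E[X] = sum E[X*1_A_i] = 6.2 + 7.9 + 4.67 + 5.94 = 24.71


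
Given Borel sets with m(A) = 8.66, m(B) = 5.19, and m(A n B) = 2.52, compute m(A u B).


By inclusion-exclusion: m(A u B) = m(A) + m(B) - m(A n B)
= 8.66 + 5.19 - 2.52
= 11.33


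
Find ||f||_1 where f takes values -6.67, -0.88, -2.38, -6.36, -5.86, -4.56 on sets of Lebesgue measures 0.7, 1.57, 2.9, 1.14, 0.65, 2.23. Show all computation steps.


Step 1: Compute |f_i|^1 for each value:
  |-6.67|^1 = 6.67
  |-0.88|^1 = 0.88
  |-2.38|^1 = 2.38
  |-6.36|^1 = 6.36
  |-5.86|^1 = 5.86
  |-4.56|^1 = 4.56
Step 2: Multiply by measures and sum:
  6.67 * 0.7 = 4.669
  0.88 * 1.57 = 1.3816
  2.38 * 2.9 = 6.902
  6.36 * 1.14 = 7.2504
  5.86 * 0.65 = 3.809
  4.56 * 2.23 = 10.1688
Sum = 4.669 + 1.3816 + 6.902 + 7.2504 + 3.809 + 10.1688 = 34.1808
Step 3: Take the p-th root:
||f||_1 = (34.1808)^(1/1) = 34.1808


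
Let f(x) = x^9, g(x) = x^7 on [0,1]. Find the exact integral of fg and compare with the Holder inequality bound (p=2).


Step 1: Exact integral of f*g = integral(x^16, 0, 1) = 1/17
     = 0.058824
Step 2: Holder bound with p=2, q=2:
  ||f||_p = (integral x^18 dx)^(1/2) = (1/19)^(1/2) = 0.229416
  ||g||_q = (integral x^14 dx)^(1/2) = (1/15)^(1/2) = 0.258199
Step 3: Holder bound = ||f||_p * ||g||_q = 0.229416 * 0.258199 = 0.059235
Verification: 0.058824 <= 0.059235 (Holder holds)


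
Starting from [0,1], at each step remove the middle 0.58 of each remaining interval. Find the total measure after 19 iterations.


Step 1: At each step, fraction remaining = 1 - 0.58 = 0.42
Step 2: After 19 steps, measure = (0.42)^19
Result = 6.946028e-08


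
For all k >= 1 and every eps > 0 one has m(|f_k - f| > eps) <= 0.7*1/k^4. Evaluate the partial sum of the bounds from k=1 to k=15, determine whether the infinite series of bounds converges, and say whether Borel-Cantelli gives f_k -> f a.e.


Step 1: List the terms 0.7*1/k^4 for k = 1 to 15:
  k=1: 0.7
  k=2: 0.04375
  k=3: 0.008642
  k=4: 0.002734
  k=5: 0.00112
  k=6: 5.401235e-04
  k=7: 2.915452e-04
  k=8: 1.708984e-04
  k=9: 1.066911e-04
  k=10: 7.000000e-05
  k=11: 4.781094e-05
  k=12: 3.375772e-05
  k=13: 2.450895e-05
  k=14: 1.822157e-05
  k=15: 1.382716e-05
Step 2: Partial sum = 0.7 + 0.04375 + 0.008642 + 0.002734 + 0.00112 + 5.401235e-04 + 2.915452e-04 + 1.708984e-04 + 1.066911e-04 + 7.000000e-05 + 4.781094e-05 + 3.375772e-05 + 2.450895e-05 + 1.822157e-05 + 1.382716e-05
     = 0.757564
Step 3: The full series sum_(k>=1) 0.7*1/k^4 converges (p-series with p = 4 > 1; a constant multiple of a convergent series converges).
Step 4: Fix eps > 0. Since sum_k m(|f_k - f| > eps) < infinity, the Borel-Cantelli lemma gives
        m(limsup_k {|f_k - f| > eps}) = 0, i.e. for a.e. x, |f_k(x) - f(x)| <= eps for all large k.
        Applying this with eps = 1/j for j = 1, 2, ... and intersecting the countably many full-measure sets,
        for a.e. x we get limsup_k |f_k(x) - f(x)| <= 1/j for every j, hence f_k -> f almost everywhere.
Conclusion: series converges; Borel-Cantelli yields f_k -> f a.e.


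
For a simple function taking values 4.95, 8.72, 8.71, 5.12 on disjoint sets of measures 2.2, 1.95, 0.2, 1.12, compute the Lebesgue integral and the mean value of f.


Step 1: Integral = sum(value_i * measure_i)
= 4.95*2.2 + 8.72*1.95 + 8.71*0.2 + 5.12*1.12
= 10.89 + 17.004 + 1.742 + 5.7344
= 35.3704
Step 2: Total measure of domain = 2.2 + 1.95 + 0.2 + 1.12 = 5.47
Step 3: Average value = 35.3704 / 5.47 = 6.466252


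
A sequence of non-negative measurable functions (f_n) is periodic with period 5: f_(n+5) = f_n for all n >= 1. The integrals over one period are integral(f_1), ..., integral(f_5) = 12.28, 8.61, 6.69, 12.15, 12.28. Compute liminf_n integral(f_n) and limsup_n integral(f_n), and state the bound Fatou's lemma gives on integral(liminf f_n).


The sequence (integral(f_n)) is periodic with period 5, repeating the values 12.28, 8.61, 6.69, 12.15, 12.28 indefinitely.
Step 1: For a periodic sequence, every tail (a_m, a_(m+1), ...) contains all 5 period values infinitely often.
Step 2: Hence inf of every tail = min of the period values = min(12.28, 8.61, 6.69, 12.15, 12.28) = 6.69.
        liminf_n integral(f_n) = sup over m of (inf of tail from m) = 6.69.
Step 3: Similarly sup of every tail = max of the period values = 12.28.
        limsup_n integral(f_n) = 12.28.
Step 4: Fatou's lemma: integral(liminf_n f_n) <= liminf_n integral(f_n) = 6.69.
        So the integral of the pointwise liminf is at most 6.69.


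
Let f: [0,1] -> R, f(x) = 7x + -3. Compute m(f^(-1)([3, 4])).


f^(-1)([3, 4]) = {x : 3 <= 7x + -3 <= 4}
Solving: (3 - -3)/7 <= x <= (4 - -3)/7
= [0.857143, 1]
Intersecting with [0,1]: [0.857143, 1]
Measure = 1 - 0.857143 = 0.142857


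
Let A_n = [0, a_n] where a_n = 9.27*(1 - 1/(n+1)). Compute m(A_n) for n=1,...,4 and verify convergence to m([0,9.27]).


By continuity of measure from below: if A_n increases to A, then m(A_n) -> m(A).
Here A = [0, 9.27], so m(A) = 9.27
Step 1: a_1 = 9.27*(1 - 1/2) = 4.635, m(A_1) = 4.635
Step 2: a_2 = 9.27*(1 - 1/3) = 6.18, m(A_2) = 6.18
Step 3: a_3 = 9.27*(1 - 1/4) = 6.9525, m(A_3) = 6.9525
Step 4: a_4 = 9.27*(1 - 1/5) = 7.416, m(A_4) = 7.416
Limit: m(A_n) -> m([0,9.27]) = 9.27


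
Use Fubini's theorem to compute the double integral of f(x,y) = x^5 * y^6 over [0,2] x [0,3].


By Fubini's theorem, the double integral factors as a product of single integrals:
Step 1: integral_0^2 x^5 dx = [x^6/6] from 0 to 2
     = 2^6/6 = 10.666667
Step 2: integral_0^3 y^6 dy = [y^7/7] from 0 to 3
     = 3^7/7 = 312.428571
Step 3: Double integral = 10.666667 * 312.428571 = 3332.571429


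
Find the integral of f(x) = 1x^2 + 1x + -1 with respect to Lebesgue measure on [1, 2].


The Lebesgue integral of a Riemann-integrable function agrees with the Riemann integral.
Antiderivative F(x) = (1/3)x^3 + (1/2)x^2 + -1x
F(2) = (1/3)*2^3 + (1/2)*2^2 + -1*2
     = (1/3)*8 + (1/2)*4 + -1*2
     = 2.666667 + 2 + -2
     = 2.666667
F(1) = -0.166667
Integral = F(2) - F(1) = 2.666667 - -0.166667 = 2.833333


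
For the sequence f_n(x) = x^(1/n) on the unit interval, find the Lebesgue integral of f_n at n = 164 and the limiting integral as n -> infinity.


At n = 164: f_164(x) = x^(1/164).
Step 1: integral(x^(1/164), 0, 1) = [x^(1/164+1) / (1/164+1)] from 0 to 1
     = 1 / (1/164 + 1) = 1 / ((164+1)/164) = 164/(164+1)
     = 164/165 = 0.993939
Step 2: As n -> infinity, f_n(x) = x^(1/n) -> 1 for x in (0,1], and f_n is increasing in n.
By MCT, lim_n integral(f_n) = integral(lim_n f_n) = integral(1, 0, 1) = 1.
Step 3: Verify convergence: 164/165 = 0.993939 -> 1


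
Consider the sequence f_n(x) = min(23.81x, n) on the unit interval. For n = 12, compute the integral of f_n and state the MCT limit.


f(x) = 23.81x on [0,1]; f_n(x) = min(23.81x, n). At n = 12:
Step 1: f(x) reaches 12 at x = 12/23.81 = 0.50399
Step 2: integral(f_12) = integral(23.81x, 0, 0.50399) + integral(12, 0.50399, 1)
       = 23.81*0.50399^2/2 + 12*(1 - 0.50399)
       = 3.02394 + 5.952121
       = 8.97606
Step 3: As n -> infinity, f_n increases to f, so by MCT integral(f_n) -> integral(f) = 23.81/2 = 11.905.
Convergence: integral(f_12) = 8.97606 -> 11.905 as n -> infinity


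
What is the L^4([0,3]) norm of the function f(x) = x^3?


Step 1: ||f||_4 = (integral_0^3 |x^3|^4 dx)^(1/4)
     = (integral_0^3 x^12 dx)^(1/4)
Step 2: integral_0^3 x^12 dx = [x^13/(13)] from 0 to 3 = 3^13/13
     = 1594323/13 = 122640.230769
Step 3: ||f||_4 = (122640.230769)^(1/4) = 18.713639


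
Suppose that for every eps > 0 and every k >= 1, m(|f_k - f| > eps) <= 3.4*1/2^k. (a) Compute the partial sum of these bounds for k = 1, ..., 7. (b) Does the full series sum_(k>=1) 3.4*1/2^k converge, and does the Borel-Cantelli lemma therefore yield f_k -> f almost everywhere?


Step 1: List the terms 3.4*1/2^k for k = 1 to 7:
  k=1: 1.7
  k=2: 0.85
  k=3: 0.425
  k=4: 0.2125
  k=5: 0.10625
  k=6: 0.053125
  k=7: 0.026562
Step 2: Partial sum = 1.7 + 0.85 + 0.425 + 0.2125 + 0.10625 + 0.053125 + 0.026562
     = 3.373438
Step 3: The full series sum_(k>=1) 3.4*1/2^k converges (geometric series with ratio 1/2 < 1; a constant multiple of a convergent series converges).
Step 4: Fix eps > 0. Since sum_k m(|f_k - f| > eps) < infinity, the Borel-Cantelli lemma gives
        m(limsup_k {|f_k - f| > eps}) = 0, i.e. for a.e. x, |f_k(x) - f(x)| <= eps for all large k.
        Applying this with eps = 1/j for j = 1, 2, ... and intersecting the countably many full-measure sets,
        for a.e. x we get limsup_k |f_k(x) - f(x)| <= 1/j for every j, hence f_k -> f almost everywhere.
Conclusion: series converges; Borel-Cantelli yields f_k -> f a.e.


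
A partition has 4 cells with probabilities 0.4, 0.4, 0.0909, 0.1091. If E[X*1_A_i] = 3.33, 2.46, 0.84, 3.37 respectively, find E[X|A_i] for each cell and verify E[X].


For each cell A_i: E[X|A_i] = E[X*1_A_i] / P(A_i)
Step 1: E[X|A_1] = 3.33 / 0.4 = 8.325
Step 2: E[X|A_2] = 2.46 / 0.4 = 6.15
Step 3: E[X|A_3] = 0.84 / 0.0909 = 9.240924
Step 4: E[X|A_4] = 3.37 / 0.1091 = 30.889093
Verification: E[X] = sum E[X*1_A_i] = 3.33 + 2.46 + 0.84 + 3.37 = 10


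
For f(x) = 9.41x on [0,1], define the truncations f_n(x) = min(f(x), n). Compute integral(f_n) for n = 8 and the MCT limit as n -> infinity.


f(x) = 9.41x on [0,1]; f_n(x) = min(9.41x, n). At n = 8:
Step 1: f(x) reaches 8 at x = 8/9.41 = 0.850159
Step 2: integral(f_8) = integral(9.41x, 0, 0.850159) + integral(8, 0.850159, 1)
       = 9.41*0.850159^2/2 + 8*(1 - 0.850159)
       = 3.400638 + 1.198725
       = 4.599362
Step 3: As n -> infinity, f_n increases to f, so by MCT integral(f_n) -> integral(f) = 9.41/2 = 4.705.
Convergence: integral(f_8) = 4.599362 -> 4.705 as n -> infinity


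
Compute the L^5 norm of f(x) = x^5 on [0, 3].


Step 1: ||f||_5 = (integral_0^3 |x^5|^5 dx)^(1/5)
     = (integral_0^3 x^25 dx)^(1/5)
Step 2: integral_0^3 x^25 dx = [x^26/(26)] from 0 to 3 = 3^26/26
     = 2541865828329/26 = 9.776407e+10
Step 3: ||f||_5 = (9.776407e+10)^(1/5) = 157.774152


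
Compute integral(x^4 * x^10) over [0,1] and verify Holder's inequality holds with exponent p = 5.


Step 1: Exact integral of f*g = integral(x^14, 0, 1) = 1/15
     = 0.066667
Step 2: Holder bound with p=5, q=1.25:
  ||f||_p = (integral x^20 dx)^(1/5) = (1/21)^(1/5) = 0.543946
  ||g||_q = (integral x^12.5 dx)^(1/1.25) = (1/13.5)^(1/1.25) = 0.124662
Step 3: Holder bound = ||f||_p * ||g||_q = 0.543946 * 0.124662 = 0.067809
Verification: 0.066667 <= 0.067809 (Holder holds)


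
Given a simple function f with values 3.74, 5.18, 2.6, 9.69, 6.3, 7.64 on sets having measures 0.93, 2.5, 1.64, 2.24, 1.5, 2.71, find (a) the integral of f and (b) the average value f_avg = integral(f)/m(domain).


Step 1: Integral = sum(value_i * measure_i)
= 3.74*0.93 + 5.18*2.5 + 2.6*1.64 + 9.69*2.24 + 6.3*1.5 + 7.64*2.71
= 3.4782 + 12.95 + 4.264 + 21.7056 + 9.45 + 20.7044
= 72.5522
Step 2: Total measure of domain = 0.93 + 2.5 + 1.64 + 2.24 + 1.5 + 2.71 = 11.52
Step 3: Average value = 72.5522 / 11.52 = 6.297934


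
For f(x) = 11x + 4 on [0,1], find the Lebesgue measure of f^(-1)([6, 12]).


f^(-1)([6, 12]) = {x : 6 <= 11x + 4 <= 12}
Solving: (6 - 4)/11 <= x <= (12 - 4)/11
= [0.181818, 0.727273]
Intersecting with [0,1]: [0.181818, 0.727273]
Measure = 0.727273 - 0.181818 = 0.545455


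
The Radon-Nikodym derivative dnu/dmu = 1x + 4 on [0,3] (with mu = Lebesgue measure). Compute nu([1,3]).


nu(A) = integral_A (dnu/dmu) dmu = integral_1^3 (1x + 4) dx
Step 1: Antiderivative F(x) = (1/2)x^2 + 4x
Step 2: F(3) = (1/2)*3^2 + 4*3 = 4.5 + 12 = 16.5
Step 3: F(1) = (1/2)*1^2 + 4*1 = 0.5 + 4 = 4.5
Step 4: nu([1,3]) = F(3) - F(1) = 16.5 - 4.5 = 12


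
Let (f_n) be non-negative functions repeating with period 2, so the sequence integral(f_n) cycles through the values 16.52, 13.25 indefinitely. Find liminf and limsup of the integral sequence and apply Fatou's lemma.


The sequence (integral(f_n)) is periodic with period 2, repeating the values 16.52, 13.25 indefinitely.
Step 1: For a periodic sequence, every tail (a_m, a_(m+1), ...) contains all 2 period values infinitely often.
Step 2: Hence inf of every tail = min of the period values = min(16.52, 13.25) = 13.25.
        liminf_n integral(f_n) = sup over m of (inf of tail from m) = 13.25.
Step 3: Similarly sup of every tail = max of the period values = 16.52.
        limsup_n integral(f_n) = 16.52.
Step 4: Fatou's lemma: integral(liminf_n f_n) <= liminf_n integral(f_n) = 13.25.
        So the integral of the pointwise liminf is at most 13.25.


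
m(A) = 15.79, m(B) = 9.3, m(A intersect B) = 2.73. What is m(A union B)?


By inclusion-exclusion: m(A u B) = m(A) + m(B) - m(A n B)
= 15.79 + 9.3 - 2.73
= 22.36


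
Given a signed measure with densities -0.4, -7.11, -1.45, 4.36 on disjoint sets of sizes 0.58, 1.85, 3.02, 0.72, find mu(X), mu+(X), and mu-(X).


Step 1: Compute signed measure on each set:
  Set 1: -0.4 * 0.58 = -0.232
  Set 2: -7.11 * 1.85 = -13.1535
  Set 3: -1.45 * 3.02 = -4.379
  Set 4: 4.36 * 0.72 = 3.1392
Step 2: Total signed measure = (-0.232) + (-13.1535) + (-4.379) + (3.1392)
     = -14.6253
Step 3: Positive part mu+(X) = sum of positive contributions = 3.1392
Step 4: Negative part mu-(X) = |sum of negative contributions| = 17.7645


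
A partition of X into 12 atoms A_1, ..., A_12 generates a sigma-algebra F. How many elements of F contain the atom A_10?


Each element of F is a union of some subset S of the 12 atoms.
The element contains A_10 iff A_10 is in S.
So we count subsets S of {A_1,...,A_12} with A_10 in S: choose freely among the other 11 atoms.
Count = 2^(12-1) = 2^11 = 2048.


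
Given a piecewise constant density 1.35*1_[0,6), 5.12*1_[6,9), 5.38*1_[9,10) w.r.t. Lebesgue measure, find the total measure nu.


Integrate each piece of the Radon-Nikodym derivative:
Step 1: integral_0^6 1.35 dx = 1.35*(6-0) = 1.35*6 = 8.1
Step 2: integral_6^9 5.12 dx = 5.12*(9-6) = 5.12*3 = 15.36
Step 3: integral_9^10 5.38 dx = 5.38*(10-9) = 5.38*1 = 5.38
Total: 8.1 + 15.36 + 5.38 = 28.84


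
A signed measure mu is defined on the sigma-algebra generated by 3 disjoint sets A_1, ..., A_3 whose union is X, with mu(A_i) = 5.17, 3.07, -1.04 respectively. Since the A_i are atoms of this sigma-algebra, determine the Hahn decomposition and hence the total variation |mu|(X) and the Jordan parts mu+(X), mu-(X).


Step 1: Every measurable set is a union of atoms (the cells / points), so a Hahn decomposition is
  obtained by grouping atoms by sign: P = union of atoms with mu > 0, N = union of the remaining atoms.
  Atoms in P (indices): 1, 2;  atoms in N (indices): 3
  Positive values: 5.17, 3.07
  Negative values: -1.04
Step 2: mu+(X) = mu(P) = sum of positive atom values = 8.24
Step 3: mu-(X) = -mu(N) = sum of |negative atom values| = 1.04
Step 4: |mu|(X) = mu+(X) + mu-(X) = 8.24 + 1.04 = 9.28


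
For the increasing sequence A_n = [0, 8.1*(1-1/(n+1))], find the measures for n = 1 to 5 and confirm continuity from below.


By continuity of measure from below: if A_n increases to A, then m(A_n) -> m(A).
Here A = [0, 8.1], so m(A) = 8.1
Step 1: a_1 = 8.1*(1 - 1/2) = 4.05, m(A_1) = 4.05
Step 2: a_2 = 8.1*(1 - 1/3) = 5.4, m(A_2) = 5.4
Step 3: a_3 = 8.1*(1 - 1/4) = 6.075, m(A_3) = 6.075
Step 4: a_4 = 8.1*(1 - 1/5) = 6.48, m(A_4) = 6.48
Step 5: a_5 = 8.1*(1 - 1/6) = 6.75, m(A_5) = 6.75
Limit: m(A_n) -> m([0,8.1]) = 8.1


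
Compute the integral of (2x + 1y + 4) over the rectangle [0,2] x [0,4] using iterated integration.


By Fubini, integrate in x first, then y.
Step 1: Fix y, integrate over x in [0,2]:
  integral(2x + 1y + 4, x=0..2)
  = 2*(2^2 - 0^2)/2 + (1y + 4)*(2 - 0)
  = 4 + (1y + 4)*2
  = 4 + 2y + 8
  = 12 + 2y
Step 2: Integrate over y in [0,4]:
  integral(12 + 2y, y=0..4)
  = 12*4 + 2*(4^2 - 0^2)/2
  = 48 + 16
  = 64


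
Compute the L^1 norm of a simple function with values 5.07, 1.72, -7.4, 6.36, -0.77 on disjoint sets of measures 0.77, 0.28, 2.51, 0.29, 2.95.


Step 1: Compute |f_i|^1 for each value:
  |5.07|^1 = 5.07
  |1.72|^1 = 1.72
  |-7.4|^1 = 7.4
  |6.36|^1 = 6.36
  |-0.77|^1 = 0.77
Step 2: Multiply by measures and sum:
  5.07 * 0.77 = 3.9039
  1.72 * 0.28 = 0.4816
  7.4 * 2.51 = 18.574
  6.36 * 0.29 = 1.8444
  0.77 * 2.95 = 2.2715
Sum = 3.9039 + 0.4816 + 18.574 + 1.8444 + 2.2715 = 27.0754
Step 3: Take the p-th root:
||f||_1 = (27.0754)^(1/1) = 27.0754


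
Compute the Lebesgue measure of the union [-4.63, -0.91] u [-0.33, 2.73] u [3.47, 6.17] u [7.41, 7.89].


For pairwise disjoint intervals, m(union) = sum of lengths.
= (-0.91 - -4.63) + (2.73 - -0.33) + (6.17 - 3.47) + (7.89 - 7.41)
= 3.72 + 3.06 + 2.7 + 0.48
= 9.96


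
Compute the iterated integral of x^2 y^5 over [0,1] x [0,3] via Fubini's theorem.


By Fubini's theorem, the double integral factors as a product of single integrals:
Step 1: integral_0^1 x^2 dx = [x^3/3] from 0 to 1
     = 1^3/3 = 0.333333
Step 2: integral_0^3 y^5 dy = [y^6/6] from 0 to 3
     = 3^6/6 = 121.5
Step 3: Double integral = 0.333333 * 121.5 = 40.5


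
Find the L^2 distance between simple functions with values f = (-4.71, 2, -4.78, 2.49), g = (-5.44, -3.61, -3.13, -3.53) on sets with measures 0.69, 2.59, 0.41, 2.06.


Step 1: Compute differences f_i - g_i:
  -4.71 - -5.44 = 0.73
  2 - -3.61 = 5.61
  -4.78 - -3.13 = -1.65
  2.49 - -3.53 = 6.02
Step 2: Compute |diff|^2 * measure for each set:
  |0.73|^2 * 0.69 = 0.5329 * 0.69 = 0.367701
  |5.61|^2 * 2.59 = 31.4721 * 2.59 = 81.512739
  |-1.65|^2 * 0.41 = 2.7225 * 0.41 = 1.116225
  |6.02|^2 * 2.06 = 36.2404 * 2.06 = 74.655224
Step 3: Sum = 157.651889
Step 4: ||f-g||_2 = (157.651889)^(1/2) = 12.55595


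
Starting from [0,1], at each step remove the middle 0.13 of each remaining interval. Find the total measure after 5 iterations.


Step 1: At each step, fraction remaining = 1 - 0.13 = 0.87
Step 2: After 5 steps, measure = (0.87)^5
Step 3: Computing the power step by step:
  After step 1: 0.87
  After step 2: 0.7569
  After step 3: 0.658503
  After step 4: 0.572898
  After step 5: 0.498421
Result = 0.498421


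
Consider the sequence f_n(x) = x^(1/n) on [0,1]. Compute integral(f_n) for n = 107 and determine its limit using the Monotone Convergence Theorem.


At n = 107: f_107(x) = x^(1/107).
Step 1: integral(x^(1/107), 0, 1) = [x^(1/107+1) / (1/107+1)] from 0 to 1
     = 1 / (1/107 + 1) = 1 / ((107+1)/107) = 107/(107+1)
     = 107/108 = 0.990741
Step 2: As n -> infinity, f_n(x) = x^(1/n) -> 1 for x in (0,1], and f_n is increasing in n.
By MCT, lim_n integral(f_n) = integral(lim_n f_n) = integral(1, 0, 1) = 1.
Step 3: Verify convergence: 107/108 = 0.990741 -> 1


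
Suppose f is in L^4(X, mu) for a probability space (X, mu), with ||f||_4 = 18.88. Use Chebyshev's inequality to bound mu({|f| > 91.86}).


Chebyshev/Markov inequality: mu(|f| > eps) <= (||f||_p / eps)^p
Step 1: ||f||_4 / eps = 18.88 / 91.86 = 0.20553
Step 2: Raise to power p = 4:
  (0.20553)^4 = 0.001784
Step 3: Therefore mu(|f| > 91.86) <= 0.001784


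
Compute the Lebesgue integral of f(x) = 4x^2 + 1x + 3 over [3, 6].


The Lebesgue integral of a Riemann-integrable function agrees with the Riemann integral.
Antiderivative F(x) = (4/3)x^3 + (1/2)x^2 + 3x
F(6) = (4/3)*6^3 + (1/2)*6^2 + 3*6
     = (4/3)*216 + (1/2)*36 + 3*6
     = 288 + 18 + 18
     = 324
F(3) = 49.5
Integral = F(6) - F(3) = 324 - 49.5 = 274.5


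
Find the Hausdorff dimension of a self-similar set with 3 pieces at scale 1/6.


For a self-similar set with N copies scaled by 1/r:
dim_H = log(N)/log(r) = log(3)/log(6)
= 1.098612/1.791759
= 0.613147


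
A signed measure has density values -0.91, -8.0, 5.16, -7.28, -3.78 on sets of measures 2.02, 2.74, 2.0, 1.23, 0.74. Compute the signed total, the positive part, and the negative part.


Step 1: Compute signed measure on each set:
  Set 1: -0.91 * 2.02 = -1.8382
  Set 2: -8.0 * 2.74 = -21.92
  Set 3: 5.16 * 2.0 = 10.32
  Set 4: -7.28 * 1.23 = -8.9544
  Set 5: -3.78 * 0.74 = -2.7972
Step 2: Total signed measure = (-1.8382) + (-21.92) + (10.32) + (-8.9544) + (-2.7972)
     = -25.1898
Step 3: Positive part mu+(X) = sum of positive contributions = 10.32
Step 4: Negative part mu-(X) = |sum of negative contributions| = 35.5098


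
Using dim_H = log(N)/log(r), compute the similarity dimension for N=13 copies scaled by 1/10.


For a self-similar set with N copies scaled by 1/r:
dim_H = log(N)/log(r) = log(13)/log(10)
= 2.564949/2.302585
= 1.113943


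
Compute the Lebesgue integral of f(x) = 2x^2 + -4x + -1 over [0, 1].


The Lebesgue integral of a Riemann-integrable function agrees with the Riemann integral.
Antiderivative F(x) = (2/3)x^3 + (-4/2)x^2 + -1x
F(1) = (2/3)*1^3 + (-4/2)*1^2 + -1*1
     = (2/3)*1 + (-4/2)*1 + -1*1
     = 0.666667 + -2 + -1
     = -2.333333
F(0) = 0.0
Integral = F(1) - F(0) = -2.333333 - 0.0 = -2.333333


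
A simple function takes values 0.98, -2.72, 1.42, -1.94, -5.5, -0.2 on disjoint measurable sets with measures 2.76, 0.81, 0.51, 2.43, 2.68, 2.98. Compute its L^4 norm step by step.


Step 1: Compute |f_i|^4 for each value:
  |0.98|^4 = 0.922368
  |-2.72|^4 = 54.736323
  |1.42|^4 = 4.065869
  |-1.94|^4 = 14.164685
  |-5.5|^4 = 915.0625
  |-0.2|^4 = 0.0016
Step 2: Multiply by measures and sum:
  0.922368 * 2.76 = 2.545736
  54.736323 * 0.81 = 44.336421
  4.065869 * 0.51 = 2.073593
  14.164685 * 2.43 = 34.420184
  915.0625 * 2.68 = 2452.3675
  0.0016 * 2.98 = 0.004768
Sum = 2.545736 + 44.336421 + 2.073593 + 34.420184 + 2452.3675 + 0.004768 = 2535.748203
Step 3: Take the p-th root:
||f||_4 = (2535.748203)^(1/4) = 7.096211


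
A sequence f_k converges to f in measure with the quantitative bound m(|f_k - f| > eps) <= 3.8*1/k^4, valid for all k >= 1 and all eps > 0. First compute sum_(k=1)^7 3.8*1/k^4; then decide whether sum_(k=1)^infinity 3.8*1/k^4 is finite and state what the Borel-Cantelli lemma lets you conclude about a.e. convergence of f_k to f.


Step 1: List the terms 3.8*1/k^4 for k = 1 to 7:
  k=1: 3.8
  k=2: 0.2375
  k=3: 0.046914
  k=4: 0.014844
  k=5: 0.00608
  k=6: 0.002932
  k=7: 0.001583
Step 2: Partial sum = 3.8 + 0.2375 + 0.046914 + 0.014844 + 0.00608 + 0.002932 + 0.001583
     = 4.109852
Step 3: The full series sum_(k>=1) 3.8*1/k^4 converges (p-series with p = 4 > 1; a constant multiple of a convergent series converges).
Step 4: Fix eps > 0. Since sum_k m(|f_k - f| > eps) < infinity, the Borel-Cantelli lemma gives
        m(limsup_k {|f_k - f| > eps}) = 0, i.e. for a.e. x, |f_k(x) - f(x)| <= eps for all large k.
        Applying this with eps = 1/j for j = 1, 2, ... and intersecting the countably many full-measure sets,
        for a.e. x we get limsup_k |f_k(x) - f(x)| <= 1/j for every j, hence f_k -> f almost everywhere.
Conclusion: series converges; Borel-Cantelli yields f_k -> f a.e.


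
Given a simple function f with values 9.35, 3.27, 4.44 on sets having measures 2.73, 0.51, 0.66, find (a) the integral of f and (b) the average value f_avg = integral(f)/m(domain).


Step 1: Integral = sum(value_i * measure_i)
= 9.35*2.73 + 3.27*0.51 + 4.44*0.66
= 25.5255 + 1.6677 + 2.9304
= 30.1236
Step 2: Total measure of domain = 2.73 + 0.51 + 0.66 = 3.9
Step 3: Average value = 30.1236 / 3.9 = 7.724


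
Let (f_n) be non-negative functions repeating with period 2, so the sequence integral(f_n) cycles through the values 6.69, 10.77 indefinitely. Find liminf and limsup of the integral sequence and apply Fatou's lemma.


The sequence (integral(f_n)) is periodic with period 2, repeating the values 6.69, 10.77 indefinitely.
Step 1: For a periodic sequence, every tail (a_m, a_(m+1), ...) contains all 2 period values infinitely often.
Step 2: Hence inf of every tail = min of the period values = min(6.69, 10.77) = 6.69.
        liminf_n integral(f_n) = sup over m of (inf of tail from m) = 6.69.
Step 3: Similarly sup of every tail = max of the period values = 10.77.
        limsup_n integral(f_n) = 10.77.
Step 4: Fatou's lemma: integral(liminf_n f_n) <= liminf_n integral(f_n) = 6.69.
        So the integral of the pointwise liminf is at most 6.69.


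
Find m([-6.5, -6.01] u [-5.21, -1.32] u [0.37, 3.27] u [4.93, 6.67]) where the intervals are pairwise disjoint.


For pairwise disjoint intervals, m(union) = sum of lengths.
= (-6.01 - -6.5) + (-1.32 - -5.21) + (3.27 - 0.37) + (6.67 - 4.93)
= 0.49 + 3.89 + 2.9 + 1.74
= 9.02


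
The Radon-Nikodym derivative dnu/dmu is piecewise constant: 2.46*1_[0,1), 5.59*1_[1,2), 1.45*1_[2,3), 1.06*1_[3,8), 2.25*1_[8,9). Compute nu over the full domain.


Integrate each piece of the Radon-Nikodym derivative:
Step 1: integral_0^1 2.46 dx = 2.46*(1-0) = 2.46*1 = 2.46
Step 2: integral_1^2 5.59 dx = 5.59*(2-1) = 5.59*1 = 5.59
Step 3: integral_2^3 1.45 dx = 1.45*(3-2) = 1.45*1 = 1.45
Step 4: integral_3^8 1.06 dx = 1.06*(8-3) = 1.06*5 = 5.3
Step 5: integral_8^9 2.25 dx = 2.25*(9-8) = 2.25*1 = 2.25
Total: 2.46 + 5.59 + 1.45 + 5.3 + 2.25 = 17.05


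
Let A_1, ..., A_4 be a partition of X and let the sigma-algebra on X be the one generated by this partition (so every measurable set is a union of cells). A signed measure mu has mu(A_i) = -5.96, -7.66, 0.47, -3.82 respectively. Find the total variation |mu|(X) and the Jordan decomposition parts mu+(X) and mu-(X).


Step 1: Every measurable set is a union of atoms (the cells / points), so a Hahn decomposition is
  obtained by grouping atoms by sign: P = union of atoms with mu > 0, N = union of the remaining atoms.
  Atoms in P (indices): 3;  atoms in N (indices): 1, 2, 4
  Positive values: 0.47
  Negative values: -5.96, -7.66, -3.82
Step 2: mu+(X) = mu(P) = sum of positive atom values = 0.47
Step 3: mu-(X) = -mu(N) = sum of |negative atom values| = 17.44
Step 4: |mu|(X) = mu+(X) + mu-(X) = 0.47 + 17.44 = 17.91


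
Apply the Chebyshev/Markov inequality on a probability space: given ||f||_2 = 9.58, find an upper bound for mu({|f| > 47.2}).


Chebyshev/Markov inequality: mu(|f| > eps) <= (||f||_p / eps)^p
Step 1: ||f||_2 / eps = 9.58 / 47.2 = 0.202966
Step 2: Raise to power p = 2:
  (0.202966)^2 = 0.041195
Step 3: Therefore mu(|f| > 47.2) <= 0.041195


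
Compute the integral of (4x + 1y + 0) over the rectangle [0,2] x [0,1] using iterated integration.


By Fubini, integrate in x first, then y.
Step 1: Fix y, integrate over x in [0,2]:
  integral(4x + 1y + 0, x=0..2)
  = 4*(2^2 - 0^2)/2 + (1y + 0)*(2 - 0)
  = 8 + (1y + 0)*2
  = 8 + 2y + 0
  = 8 + 2y
Step 2: Integrate over y in [0,1]:
  integral(8 + 2y, y=0..1)
  = 8*1 + 2*(1^2 - 0^2)/2
  = 8 + 1
  = 9


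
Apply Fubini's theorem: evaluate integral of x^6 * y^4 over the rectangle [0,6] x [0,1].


By Fubini's theorem, the double integral factors as a product of single integrals:
Step 1: integral_0^6 x^6 dx = [x^7/7] from 0 to 6
     = 6^7/7 = 39990.857143
Step 2: integral_0^1 y^4 dy = [y^5/5] from 0 to 1
     = 1^5/5 = 0.2
Step 3: Double integral = 39990.857143 * 0.2 = 7998.171429


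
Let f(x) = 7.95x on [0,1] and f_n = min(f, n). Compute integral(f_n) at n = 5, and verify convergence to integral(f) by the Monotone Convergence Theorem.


f(x) = 7.95x on [0,1]; f_n(x) = min(7.95x, n). At n = 5:
Step 1: f(x) reaches 5 at x = 5/7.95 = 0.628931
Step 2: integral(f_5) = integral(7.95x, 0, 0.628931) + integral(5, 0.628931, 1)
       = 7.95*0.628931^2/2 + 5*(1 - 0.628931)
       = 1.572327 + 1.855346
       = 3.427673
Step 3: As n -> infinity, f_n increases to f, so by MCT integral(f_n) -> integral(f) = 7.95/2 = 3.975.
Convergence: integral(f_5) = 3.427673 -> 3.975 as n -> infinity


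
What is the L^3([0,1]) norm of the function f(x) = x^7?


Step 1: ||f||_3 = (integral_0^1 |x^7|^3 dx)^(1/3)
     = (integral_0^1 x^21 dx)^(1/3)
Step 2: integral_0^1 x^21 dx = [x^22/(22)] from 0 to 1 = 1^22/22
     = 1/22 = 0.045455
Step 3: ||f||_3 = (0.045455)^(1/3) = 0.356883


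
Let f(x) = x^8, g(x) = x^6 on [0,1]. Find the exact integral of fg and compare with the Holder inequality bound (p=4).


Step 1: Exact integral of f*g = integral(x^14, 0, 1) = 1/15
     = 0.066667
Step 2: Holder bound with p=4, q=1.333333:
  ||f||_p = (integral x^32 dx)^(1/4) = (1/33)^(1/4) = 0.417226
  ||g||_q = (integral x^8 dx)^(1/1.333333) = (1/9)^(1/1.333333) = 0.19245
Step 3: Holder bound = ||f||_p * ||g||_q = 0.417226 * 0.19245 = 0.080295
Verification: 0.066667 <= 0.080295 (Holder holds)


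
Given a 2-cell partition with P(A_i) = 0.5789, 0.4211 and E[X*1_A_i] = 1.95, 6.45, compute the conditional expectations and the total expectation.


For each cell A_i: E[X|A_i] = E[X*1_A_i] / P(A_i)
Step 1: E[X|A_1] = 1.95 / 0.5789 = 3.368457
Step 2: E[X|A_2] = 6.45 / 0.4211 = 15.317027
Verification: E[X] = sum E[X*1_A_i] = 1.95 + 6.45 = 8.4


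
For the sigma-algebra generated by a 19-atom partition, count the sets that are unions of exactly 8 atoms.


Each element of F is a union of some subset of the 19 atoms.
Elements that are unions of exactly 8 atoms correspond to 8-element subsets of the 19 atoms.
Count = C(19, 8) = 19! / (8! * 11!) = 75582.


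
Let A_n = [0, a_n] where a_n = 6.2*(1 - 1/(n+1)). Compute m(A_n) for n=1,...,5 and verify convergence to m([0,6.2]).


By continuity of measure from below: if A_n increases to A, then m(A_n) -> m(A).
Here A = [0, 6.2], so m(A) = 6.2
Step 1: a_1 = 6.2*(1 - 1/2) = 3.1, m(A_1) = 3.1
Step 2: a_2 = 6.2*(1 - 1/3) = 4.1333, m(A_2) = 4.1333
Step 3: a_3 = 6.2*(1 - 1/4) = 4.65, m(A_3) = 4.65
Step 4: a_4 = 6.2*(1 - 1/5) = 4.96, m(A_4) = 4.96
Step 5: a_5 = 6.2*(1 - 1/6) = 5.1667, m(A_5) = 5.1667
Limit: m(A_n) -> m([0,6.2]) = 6.2


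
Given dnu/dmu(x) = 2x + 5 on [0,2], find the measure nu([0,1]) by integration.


nu(A) = integral_A (dnu/dmu) dmu = integral_0^1 (2x + 5) dx
Step 1: Antiderivative F(x) = (2/2)x^2 + 5x
Step 2: F(1) = (2/2)*1^2 + 5*1 = 1 + 5 = 6
Step 3: F(0) = (2/2)*0^2 + 5*0 = 0.0 + 0 = 0.0
Step 4: nu([0,1]) = F(1) - F(0) = 6 - 0.0 = 6


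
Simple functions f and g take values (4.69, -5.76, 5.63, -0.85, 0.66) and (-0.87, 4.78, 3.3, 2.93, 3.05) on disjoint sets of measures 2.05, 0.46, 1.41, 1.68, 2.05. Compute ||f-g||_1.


Step 1: Compute differences f_i - g_i:
  4.69 - -0.87 = 5.56
  -5.76 - 4.78 = -10.54
  5.63 - 3.3 = 2.33
  -0.85 - 2.93 = -3.78
  0.66 - 3.05 = -2.39
Step 2: Compute |diff|^1 * measure for each set:
  |5.56|^1 * 2.05 = 5.56 * 2.05 = 11.398
  |-10.54|^1 * 0.46 = 10.54 * 0.46 = 4.8484
  |2.33|^1 * 1.41 = 2.33 * 1.41 = 3.2853
  |-3.78|^1 * 1.68 = 3.78 * 1.68 = 6.3504
  |-2.39|^1 * 2.05 = 2.39 * 2.05 = 4.8995
Step 3: Sum = 30.7816
Step 4: ||f-g||_1 = (30.7816)^(1/1) = 30.7816


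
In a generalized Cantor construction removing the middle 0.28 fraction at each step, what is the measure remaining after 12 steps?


Step 1: At each step, fraction remaining = 1 - 0.28 = 0.72
Step 2: After 12 steps, measure = (0.72)^12
Result = 0.019408


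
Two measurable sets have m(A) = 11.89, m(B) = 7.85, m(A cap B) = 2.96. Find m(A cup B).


By inclusion-exclusion: m(A u B) = m(A) + m(B) - m(A n B)
= 11.89 + 7.85 - 2.96
= 16.78


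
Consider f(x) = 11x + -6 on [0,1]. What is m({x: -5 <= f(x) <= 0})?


f^(-1)([-5, 0]) = {x : -5 <= 11x + -6 <= 0}
Solving: (-5 - -6)/11 <= x <= (0 - -6)/11
= [0.090909, 0.545455]
Intersecting with [0,1]: [0.090909, 0.545455]
Measure = 0.545455 - 0.090909 = 0.454545


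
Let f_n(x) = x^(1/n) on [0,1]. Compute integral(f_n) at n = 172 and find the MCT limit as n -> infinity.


At n = 172: f_172(x) = x^(1/172).
Step 1: integral(x^(1/172), 0, 1) = [x^(1/172+1) / (1/172+1)] from 0 to 1
     = 1 / (1/172 + 1) = 1 / ((172+1)/172) = 172/(172+1)
     = 172/173 = 0.99422
Step 2: As n -> infinity, f_n(x) = x^(1/n) -> 1 for x in (0,1], and f_n is increasing in n.
By MCT, lim_n integral(f_n) = integral(lim_n f_n) = integral(1, 0, 1) = 1.
Step 3: Verify convergence: 172/173 = 0.99422 -> 1


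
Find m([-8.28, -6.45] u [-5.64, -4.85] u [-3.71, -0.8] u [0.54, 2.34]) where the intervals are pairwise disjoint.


For pairwise disjoint intervals, m(union) = sum of lengths.
= (-6.45 - -8.28) + (-4.85 - -5.64) + (-0.8 - -3.71) + (2.34 - 0.54)
= 1.83 + 0.79 + 2.91 + 1.8
= 7.33


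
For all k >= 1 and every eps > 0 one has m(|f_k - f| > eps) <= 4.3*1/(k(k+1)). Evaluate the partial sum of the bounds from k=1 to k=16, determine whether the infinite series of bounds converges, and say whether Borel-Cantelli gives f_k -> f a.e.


Step 1: List the terms 4.3*1/(k(k+1)) for k = 1 to 16:
  k=1: 2.15
  k=2: 0.716667
  k=3: 0.358333
  k=4: 0.215
  k=5: 0.143333
  k=6: 0.102381
  k=7: 0.076786
  k=8: 0.059722
  k=9: 0.047778
  k=10: 0.039091
  k=11: 0.032576
  k=12: 0.027564
  k=13: 0.023626
  k=14: 0.020476
  k=15: 0.017917
  k=16: 0.015809
Step 2: Partial sum = 2.15 + 0.716667 + 0.358333 + 0.215 + 0.143333 + 0.102381 + 0.076786 + 0.059722 + 0.047778 + 0.039091 + 0.032576 + 0.027564 + 0.023626 + 0.020476 + 0.017917 + 0.015809
     = 4.047059
Step 3: The full series sum_(k>=1) 4.3*1/(k(k+1)) converges (telescoping series sum 1/(k(k+1)) = 1; a constant multiple of a convergent series converges).
Step 4: Fix eps > 0. Since sum_k m(|f_k - f| > eps) < infinity, the Borel-Cantelli lemma gives
        m(limsup_k {|f_k - f| > eps}) = 0, i.e. for a.e. x, |f_k(x) - f(x)| <= eps for all large k.
        Applying this with eps = 1/j for j = 1, 2, ... and intersecting the countably many full-measure sets,
        for a.e. x we get limsup_k |f_k(x) - f(x)| <= 1/j for every j, hence f_k -> f almost everywhere.
Conclusion: series converges; Borel-Cantelli yields f_k -> f a.e.


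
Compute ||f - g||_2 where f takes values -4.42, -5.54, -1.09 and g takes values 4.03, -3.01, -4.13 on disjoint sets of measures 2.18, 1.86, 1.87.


Step 1: Compute differences f_i - g_i:
  -4.42 - 4.03 = -8.45
  -5.54 - -3.01 = -2.53
  -1.09 - -4.13 = 3.04
Step 2: Compute |diff|^2 * measure for each set:
  |-8.45|^2 * 2.18 = 71.4025 * 2.18 = 155.65745
  |-2.53|^2 * 1.86 = 6.4009 * 1.86 = 11.905674
  |3.04|^2 * 1.87 = 9.2416 * 1.87 = 17.281792
Step 3: Sum = 184.844916
Step 4: ||f-g||_2 = (184.844916)^(1/2) = 13.595768


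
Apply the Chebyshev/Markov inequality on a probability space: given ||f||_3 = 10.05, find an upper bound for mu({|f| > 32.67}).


Chebyshev/Markov inequality: mu(|f| > eps) <= (||f||_p / eps)^p
Step 1: ||f||_3 / eps = 10.05 / 32.67 = 0.307622
Step 2: Raise to power p = 3:
  (0.307622)^3 = 0.029111
Step 3: Therefore mu(|f| > 32.67) <= 0.029111


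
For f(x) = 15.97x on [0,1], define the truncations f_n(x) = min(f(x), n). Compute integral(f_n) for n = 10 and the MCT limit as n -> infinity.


f(x) = 15.97x on [0,1]; f_n(x) = min(15.97x, n). At n = 10:
Step 1: f(x) reaches 10 at x = 10/15.97 = 0.626174
Step 2: integral(f_10) = integral(15.97x, 0, 0.626174) + integral(10, 0.626174, 1)
       = 15.97*0.626174^2/2 + 10*(1 - 0.626174)
       = 3.13087 + 3.738259
       = 6.86913
Step 3: As n -> infinity, f_n increases to f, so by MCT integral(f_n) -> integral(f) = 15.97/2 = 7.985.
Convergence: integral(f_10) = 6.86913 -> 7.985 as n -> infinity


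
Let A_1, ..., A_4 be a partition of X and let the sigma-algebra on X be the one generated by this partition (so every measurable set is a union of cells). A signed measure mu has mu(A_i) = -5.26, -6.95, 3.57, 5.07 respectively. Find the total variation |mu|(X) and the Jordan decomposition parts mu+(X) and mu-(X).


Step 1: Every measurable set is a union of atoms (the cells / points), so a Hahn decomposition is
  obtained by grouping atoms by sign: P = union of atoms with mu > 0, N = union of the remaining atoms.
  Atoms in P (indices): 3, 4;  atoms in N (indices): 1, 2
  Positive values: 3.57, 5.07
  Negative values: -5.26, -6.95
Step 2: mu+(X) = mu(P) = sum of positive atom values = 8.64
Step 3: mu-(X) = -mu(N) = sum of |negative atom values| = 12.21
Step 4: |mu|(X) = mu+(X) + mu-(X) = 8.64 + 12.21 = 20.85


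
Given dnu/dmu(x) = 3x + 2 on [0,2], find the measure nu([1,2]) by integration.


nu(A) = integral_A (dnu/dmu) dmu = integral_1^2 (3x + 2) dx
Step 1: Antiderivative F(x) = (3/2)x^2 + 2x
Step 2: F(2) = (3/2)*2^2 + 2*2 = 6 + 4 = 10
Step 3: F(1) = (3/2)*1^2 + 2*1 = 1.5 + 2 = 3.5
Step 4: nu([1,2]) = F(2) - F(1) = 10 - 3.5 = 6.5


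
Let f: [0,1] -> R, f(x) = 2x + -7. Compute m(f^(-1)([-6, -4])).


f^(-1)([-6, -4]) = {x : -6 <= 2x + -7 <= -4}
Solving: (-6 - -7)/2 <= x <= (-4 - -7)/2
= [0.5, 1.5]
Intersecting with [0,1]: [0.5, 1]
Measure = 1 - 0.5 = 0.5


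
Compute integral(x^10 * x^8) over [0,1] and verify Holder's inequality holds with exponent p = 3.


Step 1: Exact integral of f*g = integral(x^18, 0, 1) = 1/19
     = 0.052632
Step 2: Holder bound with p=3, q=1.5:
  ||f||_p = (integral x^30 dx)^(1/3) = (1/31)^(1/3) = 0.318331
  ||g||_q = (integral x^12 dx)^(1/1.5) = (1/13)^(1/1.5) = 0.180872
Step 3: Holder bound = ||f||_p * ||g||_q = 0.318331 * 0.180872 = 0.057577
Verification: 0.052632 <= 0.057577 (Holder holds)


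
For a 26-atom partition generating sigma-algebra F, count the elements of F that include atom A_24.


Each element of F is a union of some subset S of the 26 atoms.
The element contains A_24 iff A_24 is in S.
So we count subsets S of {A_1,...,A_26} with A_24 in S: choose freely among the other 25 atoms.
Count = 2^(26-1) = 2^25 = 33554432.
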